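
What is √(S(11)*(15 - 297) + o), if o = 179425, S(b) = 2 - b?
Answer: √181963 ≈ 426.57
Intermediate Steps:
√(S(11)*(15 - 297) + o) = √((2 - 1*11)*(15 - 297) + 179425) = √((2 - 11)*(-282) + 179425) = √(-9*(-282) + 179425) = √(2538 + 179425) = √181963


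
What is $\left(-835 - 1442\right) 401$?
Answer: $-913077$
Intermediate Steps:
$\left(-835 - 1442\right) 401 = \left(-2277\right) 401 = -913077$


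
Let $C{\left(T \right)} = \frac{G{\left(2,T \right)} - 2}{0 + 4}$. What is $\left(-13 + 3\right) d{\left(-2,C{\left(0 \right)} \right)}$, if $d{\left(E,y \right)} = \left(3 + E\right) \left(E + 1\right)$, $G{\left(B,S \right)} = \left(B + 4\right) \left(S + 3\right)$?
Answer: $10$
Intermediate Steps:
$G{\left(B,S \right)} = \left(3 + S\right) \left(4 + B\right)$ ($G{\left(B,S \right)} = \left(4 + B\right) \left(3 + S\right) = \left(3 + S\right) \left(4 + B\right)$)
$C{\left(T \right)} = 4 + \frac{3 T}{2}$ ($C{\left(T \right)} = \frac{\left(12 + 3 \cdot 2 + 4 T + 2 T\right) - 2}{0 + 4} = \frac{\left(12 + 6 + 4 T + 2 T\right) - 2}{4} = \left(\left(18 + 6 T\right) - 2\right) \frac{1}{4} = \left(16 + 6 T\right) \frac{1}{4} = 4 + \frac{3 T}{2}$)
$d{\left(E,y \right)} = \left(1 + E\right) \left(3 + E\right)$ ($d{\left(E,y \right)} = \left(3 + E\right) \left(1 + E\right) = \left(1 + E\right) \left(3 + E\right)$)
$\left(-13 + 3\right) d{\left(-2,C{\left(0 \right)} \right)} = \left(-13 + 3\right) \left(3 + \left(-2\right)^{2} + 4 \left(-2\right)\right) = - 10 \left(3 + 4 - 8\right) = \left(-10\right) \left(-1\right) = 10$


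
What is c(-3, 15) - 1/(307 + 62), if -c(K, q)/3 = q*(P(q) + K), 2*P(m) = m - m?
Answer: 49814/369 ≈ 135.00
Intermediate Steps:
P(m) = 0 (P(m) = (m - m)/2 = (1/2)*0 = 0)
c(K, q) = -3*K*q (c(K, q) = -3*q*(0 + K) = -3*q*K = -3*K*q)
c(-3, 15) - 1/(307 + 62) = -3*(-3)*15 - 1/(307 + 62) = 135 - 1/369 = 49814/369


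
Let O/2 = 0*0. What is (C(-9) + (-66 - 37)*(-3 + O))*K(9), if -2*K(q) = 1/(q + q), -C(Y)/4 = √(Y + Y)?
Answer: -103/12 + I*√2/3 ≈ -8.5833 + 0.4714*I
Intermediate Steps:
O = 0 (O = 2*(0*0) = 2*0 = 0)
C(Y) = -4*√2*√Y (C(Y) = -4*√(Y + Y) = -4*√2*√Y)
K(q) = -1/(4*q) (K(q) = -1/(2*(q + q)) = -1/(2*q)/2 = -1/(4*q))
(C(-9) + (-66 - 37)*(-3 + O))*K(9) = (-4*√2*√(-9) + (-66 - 37)*(-3 + 0))*(-¼/9) = (-4*√2*3*I - 103*(-3))*(-¼*⅑) = (-12*I*√2 + 309)*(-1/36) = (309 - 12*I*√2)*(-1/36) = -103/12 + I*√2/3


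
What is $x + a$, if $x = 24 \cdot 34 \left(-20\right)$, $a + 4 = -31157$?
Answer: $-47481$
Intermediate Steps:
$a = -31161$ ($a = -4 - 31157 = -31161$)
$x = -16320$ ($x = 816 \left(-20\right) = -16320$)
$x + a = -16320 - 31161 = -47481$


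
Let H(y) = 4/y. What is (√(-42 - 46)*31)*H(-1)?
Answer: -248*I*√22 ≈ -1163.2*I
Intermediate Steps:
(√(-42 - 46)*31)*H(-1) = (√(-42 - 46)*31)*(4/(-1)) = (√(-88)*31)*(4*(-1)) = ((2*I*√22)*31)*(-4) = (62*I*√22)*(-4) = -248*I*√22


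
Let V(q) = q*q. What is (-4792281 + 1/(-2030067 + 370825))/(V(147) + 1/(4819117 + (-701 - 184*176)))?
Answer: -19028195733892755048/85800536658349669 ≈ -221.77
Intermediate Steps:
V(q) = q²
(-4792281 + 1/(-2030067 + 370825))/(V(147) + 1/(4819117 + (-701 - 184*176))) = (-4792281 + 1/(-2030067 + 370825))/(147² + 1/(4819117 + (-701 - 184*176))) = (-4792281 + 1/(-1659242))/(21609 + 1/(4819117 + (-701 - 32384))) = (-4792281 - 1/1659242)/(21609 + 1/(4819117 - 33085)) = -7951553911003/(1659242*(21609 + 1/4786032)) = -7951553911003/(1659242*103421365489/4786032) = -7951553911003/1659242*4786032/103421365489 = -19028195733892755048/85800536658349669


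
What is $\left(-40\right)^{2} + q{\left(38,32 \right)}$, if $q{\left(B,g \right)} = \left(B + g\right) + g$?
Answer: $1702$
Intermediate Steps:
$q{\left(B,g \right)} = B + 2 g$
$\left(-40\right)^{2} + q{\left(38,32 \right)} = \left(-40\right)^{2} + \left(38 + 2 \cdot 32\right) = 1600 + \left(38 + 64\right) = 1600 + 102 = 1702$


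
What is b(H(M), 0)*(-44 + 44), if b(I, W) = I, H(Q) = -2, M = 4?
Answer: 0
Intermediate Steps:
b(H(M), 0)*(-44 + 44) = -2*(-44 + 44) = -2*0 = 0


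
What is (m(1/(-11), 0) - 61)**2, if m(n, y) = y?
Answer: 3721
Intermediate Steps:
(m(1/(-11), 0) - 61)**2 = (0 - 61)**2 = (-61)**2 = 3721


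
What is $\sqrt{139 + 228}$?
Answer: $\sqrt{367} \approx 19.157$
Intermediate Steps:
$\sqrt{139 + 228} = \sqrt{367}$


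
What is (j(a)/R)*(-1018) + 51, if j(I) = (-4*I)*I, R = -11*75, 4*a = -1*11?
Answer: 2051/150 ≈ 13.673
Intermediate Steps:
a = -11/4 (a = (-1*11)/4 = (¼)*(-11) = -11/4 ≈ -2.7500)
R = -825
j(I) = -4*I²
(j(a)/R)*(-1018) + 51 = (-4*(-11/4)²/(-825))*(-1018) + 51 = (-4*121/16*(-1/825))*(-1018) + 51 = -121/4*(-1/825)*(-1018) + 51 = (11/300)*(-1018) + 51 = -5599/150 + 51 = 2051/150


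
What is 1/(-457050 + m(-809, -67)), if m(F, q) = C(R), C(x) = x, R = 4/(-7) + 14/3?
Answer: -21/9597964 ≈ -2.1880e-6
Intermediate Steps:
R = 86/21 (R = 4*(-⅐) + 14*(⅓) = -4/7 + 14/3 = 86/21 ≈ 4.0952)
m(F, q) = 86/21
1/(-457050 + m(-809, -67)) = 1/(-457050 + 86/21) = 1/(-9597964/21) = -21/9597964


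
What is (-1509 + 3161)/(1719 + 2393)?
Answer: 413/1028 ≈ 0.40175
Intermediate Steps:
(-1509 + 3161)/(1719 + 2393) = 1652/4112 = 1652*(1/4112) = 413/1028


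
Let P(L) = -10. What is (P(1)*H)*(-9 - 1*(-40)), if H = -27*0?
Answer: 0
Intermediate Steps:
H = 0
(P(1)*H)*(-9 - 1*(-40)) = (-10*0)*(-9 - 1*(-40)) = 0*(-9 + 40) = 0*31 = 0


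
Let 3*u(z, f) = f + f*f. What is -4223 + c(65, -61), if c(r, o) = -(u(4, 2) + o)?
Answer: -4164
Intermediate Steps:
u(z, f) = f/3 + f**2/3 (u(z, f) = (f + f*f)/3 = (f + f**2)/3 = f/3 + f**2/3)
c(r, o) = -2 - o (c(r, o) = -((1/3)*2*(1 + 2) + o) = -((1/3)*2*3 + o) = -(2 + o) = -2 - o)
-4223 + c(65, -61) = -4223 + (-2 - 1*(-61)) = -4223 + (-2 + 61) = -4223 + 59 = -4164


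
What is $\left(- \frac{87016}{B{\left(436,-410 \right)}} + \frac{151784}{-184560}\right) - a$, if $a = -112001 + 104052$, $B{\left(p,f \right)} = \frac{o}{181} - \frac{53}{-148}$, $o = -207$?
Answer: $\frac{57634353175211}{485462010} \approx 1.1872 \cdot 10^{5}$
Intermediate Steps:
$B{\left(p,f \right)} = - \frac{21043}{26788}$ ($B{\left(p,f \right)} = - \frac{207}{181} - \frac{53}{-148} = \left(-207\right) \frac{1}{181} - - \frac{53}{148} = - \frac{207}{181} + \frac{53}{148} = - \frac{21043}{26788}$)
$a = -7949$
$\left(- \frac{87016}{B{\left(436,-410 \right)}} + \frac{151784}{-184560}\right) - a = \left(- \frac{87016}{- \frac{21043}{26788}} + \frac{151784}{-184560}\right) - -7949 = \left(\left(-87016\right) \left(- \frac{26788}{21043}\right) + 151784 \left(- \frac{1}{184560}\right)\right) + 7949 = \left(\frac{2330984608}{21043} - \frac{18973}{23070}\right) + 7949 = \frac{53775415657721}{485462010} + 7949 = \frac{57634353175211}{485462010}$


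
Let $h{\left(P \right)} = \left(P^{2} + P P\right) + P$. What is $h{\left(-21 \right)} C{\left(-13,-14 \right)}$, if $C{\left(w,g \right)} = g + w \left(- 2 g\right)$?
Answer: $-325458$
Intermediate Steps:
$h{\left(P \right)} = P + 2 P^{2}$ ($h{\left(P \right)} = \left(P^{2} + P^{2}\right) + P = 2 P^{2} + P = P + 2 P^{2}$)
$C{\left(w,g \right)} = g - 2 g w$
$h{\left(-21 \right)} C{\left(-13,-14 \right)} = - 21 \left(1 + 2 \left(-21\right)\right) \left(- 14 \left(1 - -26\right)\right) = - 21 \left(1 - 42\right) \left(- 14 \left(1 + 26\right)\right) = \left(-21\right) \left(-41\right) \left(\left(-14\right) 27\right) = 861 \left(-378\right) = -325458$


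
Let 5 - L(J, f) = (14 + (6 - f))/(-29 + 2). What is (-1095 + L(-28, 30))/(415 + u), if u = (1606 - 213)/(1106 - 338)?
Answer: -7536640/2881017 ≈ -2.6160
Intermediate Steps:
L(J, f) = 155/27 - f/27 (L(J, f) = 5 - (14 + (6 - f))/(-29 + 2) = 5 - (20 - f)/(-27) = 5 - (20 - f)*(-1)/27 = 5 - (-20/27 + f/27) = 5 + (20/27 - f/27) = 155/27 - f/27)
u = 1393/768 ≈ 1.8138
(-1095 + L(-28, 30))/(415 + u) = (-1095 + (155/27 - 1/27*30))/(415 + 1393/768) = (-1095 + (155/27 - 10/9))/(320113/768) = (-1095 + 125/27)*(768/320113) = -29440/27*768/320113 = -7536640/2881017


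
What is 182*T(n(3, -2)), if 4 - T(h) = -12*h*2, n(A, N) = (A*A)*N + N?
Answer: -86632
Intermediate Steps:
n(A, N) = N + N*A² (n(A, N) = A²*N + N = N*A² + N = N + N*A²)
T(h) = 4 + 24*h (T(h) = 4 - (-12)*h*2 = 4 - (-12)*2*h = 4 - (-24)*h = 4 + 24*h)
182*T(n(3, -2)) = 182*(4 + 24*(-2*(1 + 3²))) = 182*(4 + 24*(-2*(1 + 9))) = 182*(4 + 24*(-2*10)) = 182*(4 + 24*(-20)) = 182*(4 - 480) = 182*(-476) = -86632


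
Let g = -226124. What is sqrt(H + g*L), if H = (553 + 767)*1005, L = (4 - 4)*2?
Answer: 30*sqrt(1474) ≈ 1151.8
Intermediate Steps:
L = 0 (L = 0*2 = 0)
H = 1326600 (H = 1320*1005 = 1326600)
sqrt(H + g*L) = sqrt(1326600 - 226124*0) = sqrt(1326600 + 0) = sqrt(1326600) = 30*sqrt(1474)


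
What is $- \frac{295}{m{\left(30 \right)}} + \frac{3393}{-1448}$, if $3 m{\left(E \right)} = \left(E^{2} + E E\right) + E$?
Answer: $- \frac{249689}{88328} \approx -2.8268$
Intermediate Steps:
$m{\left(E \right)} = \frac{E}{3} + \frac{2 E^{2}}{3}$ ($m{\left(E \right)} = \frac{\left(E^{2} + E E\right) + E}{3} = \frac{\left(E^{2} + E^{2}\right) + E}{3} = \frac{2 E^{2} + E}{3} = \frac{E + 2 E^{2}}{3} = \frac{E}{3} + \frac{2 E^{2}}{3}$)
$- \frac{295}{m{\left(30 \right)}} + \frac{3393}{-1448} = - \frac{295}{\frac{1}{3} \cdot 30 \left(1 + 2 \cdot 30\right)} + \frac{3393}{-1448} = - \frac{295}{\frac{1}{3} \cdot 30 \left(1 + 60\right)} + 3393 \left(- \frac{1}{1448}\right) = - \frac{295}{\frac{1}{3} \cdot 30 \cdot 61} - \frac{3393}{1448} = - \frac{295}{610} - \frac{3393}{1448} = \left(-295\right) \frac{1}{610} - \frac{3393}{1448} = - \frac{59}{122} - \frac{3393}{1448} = - \frac{249689}{88328}$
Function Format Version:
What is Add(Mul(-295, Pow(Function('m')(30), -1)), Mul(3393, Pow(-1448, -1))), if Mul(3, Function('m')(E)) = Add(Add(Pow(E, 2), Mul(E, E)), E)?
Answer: Rational(-249689, 88328) ≈ -2.8268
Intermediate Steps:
Function('m')(E) = Add(Mul(Rational(1, 3), E), Mul(Rational(2, 3), Pow(E, 2))) (Function('m')(E) = Mul(Rational(1, 3), Add(Add(Pow(E, 2), Mul(E, E)), E)) = Mul(Rational(1, 3), Add(Add(Pow(E, 2), Pow(E, 2)), E)) = Mul(Rational(1, 3), Add(Mul(2, Pow(E, 2)), E)) = Mul(Rational(1, 3), Add(E, Mul(2, Pow(E, 2)))) = Add(Mul(Rational(1, 3), E), Mul(Rational(2, 3), Pow(E, 2))))
Add(Mul(-295, Pow(Function('m')(30), -1)), Mul(3393, Pow(-1448, -1))) = Add(Mul(-295, Pow(Mul(Rational(1, 3), 30, Add(1, Mul(2, 30))), -1)), Mul(3393, Pow(-1448, -1))) = Add(Mul(-295, Pow(Mul(Rational(1, 3), 30, Add(1, 60)), -1)), Mul(3393, Rational(-1, 1448))) = Add(Mul(-295, Pow(Mul(Rational(1, 3), 30, 61), -1)), Rational(-3393, 1448)) = Add(Mul(-295, Pow(610, -1)), Rational(-3393, 1448)) = Add(Mul(-295, Rational(1, 610)), Rational(-3393, 1448)) = Add(Rational(-59, 122), Rational(-3393, 1448)) = Rational(-249689, 88328)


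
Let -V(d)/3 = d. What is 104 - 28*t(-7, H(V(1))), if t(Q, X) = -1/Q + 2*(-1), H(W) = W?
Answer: 156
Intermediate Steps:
V(d) = -3*d
t(Q, X) = -2 - 1/Q (t(Q, X) = -1/Q - 2 = -2 - 1/Q)
104 - 28*t(-7, H(V(1))) = 104 - 28*(-2 - 1/(-7)) = 104 - 28*(-2 - 1*(-1/7)) = 104 - 28*(-2 + 1/7) = 104 - 28*(-13/7) = 104 + 52 = 156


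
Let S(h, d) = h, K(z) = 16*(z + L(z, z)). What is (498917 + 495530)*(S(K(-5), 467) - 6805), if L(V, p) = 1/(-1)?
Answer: -6862678747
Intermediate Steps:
L(V, p) = -1
K(z) = -16 + 16*z (K(z) = 16*(z - 1) = 16*(-1 + z) = -16 + 16*z)
(498917 + 495530)*(S(K(-5), 467) - 6805) = (498917 + 495530)*((-16 + 16*(-5)) - 6805) = 994447*((-16 - 80) - 6805) = 994447*(-96 - 6805) = 994447*(-6901) = -6862678747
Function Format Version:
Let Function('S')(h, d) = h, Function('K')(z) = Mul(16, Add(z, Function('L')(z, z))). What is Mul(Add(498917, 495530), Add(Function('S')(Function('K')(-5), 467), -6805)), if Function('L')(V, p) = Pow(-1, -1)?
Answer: -6862678747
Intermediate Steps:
Function('L')(V, p) = -1
Function('K')(z) = Add(-16, Mul(16, z)) (Function('K')(z) = Mul(16, Add(z, -1)) = Mul(16, Add(-1, z)) = Add(-16, Mul(16, z)))
Mul(Add(498917, 495530), Add(Function('S')(Function('K')(-5), 467), -6805)) = Mul(Add(498917, 495530), Add(Add(-16, Mul(16, -5)), -6805)) = Mul(994447, Add(Add(-16, -80), -6805)) = Mul(994447, Add(-96, -6805)) = Mul(994447, -6901) = -6862678747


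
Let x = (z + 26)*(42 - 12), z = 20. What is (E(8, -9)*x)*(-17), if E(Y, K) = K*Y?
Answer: 1689120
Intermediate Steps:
x = 1380 (x = (20 + 26)*(42 - 12) = 46*30 = 1380)
(E(8, -9)*x)*(-17) = (-9*8*1380)*(-17) = -72*1380*(-17) = -99360*(-17) = 1689120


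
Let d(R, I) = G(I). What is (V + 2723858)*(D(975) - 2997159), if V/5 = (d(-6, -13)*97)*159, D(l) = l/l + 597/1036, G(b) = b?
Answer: -763560992372719/148 ≈ -5.1592e+12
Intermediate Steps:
d(R, I) = I
D(l) = 1633/1036 (D(l) = 1 + 597*(1/1036) = 1 + 597/1036 = 1633/1036)
V = -1002495 (V = 5*(-13*97*159) = 5*(-1261*159) = 5*(-200499) = -1002495)
(V + 2723858)*(D(975) - 2997159) = (-1002495 + 2723858)*(1633/1036 - 2997159) = 1721363*(-3105055091/1036) = -763560992372719/148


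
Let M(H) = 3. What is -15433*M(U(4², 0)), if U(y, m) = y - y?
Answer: -46299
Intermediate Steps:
U(y, m) = 0
-15433*M(U(4², 0)) = -15433*3 = -46299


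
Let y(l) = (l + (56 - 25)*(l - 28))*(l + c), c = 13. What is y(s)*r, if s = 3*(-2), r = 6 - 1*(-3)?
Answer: -66780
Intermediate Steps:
r = 9 (r = 6 + 3 = 9)
s = -6
y(l) = (-868 + 32*l)*(13 + l) (y(l) = (l + (56 - 25)*(l - 28))*(l + 13) = (l + 31*(-28 + l))*(13 + l) = (l + (-868 + 31*l))*(13 + l) = (-868 + 32*l)*(13 + l))
y(s)*r = (-11284 - 452*(-6) + 32*(-6)²)*9 = (-11284 + 2712 + 32*36)*9 = (-11284 + 2712 + 1152)*9 = -7420*9 = -66780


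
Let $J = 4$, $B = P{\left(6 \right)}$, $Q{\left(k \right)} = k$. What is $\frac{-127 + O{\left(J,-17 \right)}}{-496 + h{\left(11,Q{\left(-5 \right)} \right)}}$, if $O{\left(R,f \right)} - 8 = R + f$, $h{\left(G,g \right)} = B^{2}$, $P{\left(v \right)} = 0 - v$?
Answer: $\frac{33}{115} \approx 0.28696$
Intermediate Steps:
$P{\left(v \right)} = - v$
$B = -6$ ($B = \left(-1\right) 6 = -6$)
$h{\left(G,g \right)} = 36$ ($h{\left(G,g \right)} = \left(-6\right)^{2} = 36$)
$O{\left(R,f \right)} = 8 + R + f$ ($O{\left(R,f \right)} = 8 + \left(R + f\right) = 8 + R + f$)
$\frac{-127 + O{\left(J,-17 \right)}}{-496 + h{\left(11,Q{\left(-5 \right)} \right)}} = \frac{-127 + \left(8 + 4 - 17\right)}{-496 + 36} = \frac{-127 - 5}{-460} = \left(-132\right) \left(- \frac{1}{460}\right) = \frac{33}{115}$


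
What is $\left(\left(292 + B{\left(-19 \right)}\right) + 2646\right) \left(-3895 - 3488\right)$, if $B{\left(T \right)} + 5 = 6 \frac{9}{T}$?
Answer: $- \frac{411033759}{19} \approx -2.1633 \cdot 10^{7}$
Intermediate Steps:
$B{\left(T \right)} = -5 + \frac{54}{T}$ ($B{\left(T \right)} = -5 + 6 \frac{9}{T} = -5 + \frac{54}{T}$)
$\left(\left(292 + B{\left(-19 \right)}\right) + 2646\right) \left(-3895 - 3488\right) = \left(\left(292 - \left(5 - \frac{54}{-19}\right)\right) + 2646\right) \left(-3895 - 3488\right) = \left(\left(292 + \left(-5 + 54 \left(- \frac{1}{19}\right)\right)\right) + 2646\right) \left(-7383\right) = \left(\left(292 - \frac{149}{19}\right) + 2646\right) \left(-7383\right) = \left(\frac{5399}{19} + 2646\right) \left(-7383\right) = \frac{55673}{19} \left(-7383\right) = - \frac{411033759}{19}$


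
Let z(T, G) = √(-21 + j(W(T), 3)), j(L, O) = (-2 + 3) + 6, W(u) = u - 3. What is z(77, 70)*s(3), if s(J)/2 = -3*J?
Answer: -18*I*√14 ≈ -67.35*I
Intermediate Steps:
W(u) = -3 + u
j(L, O) = 7 (j(L, O) = 1 + 6 = 7)
z(T, G) = I*√14 (z(T, G) = √(-21 + 7) = √(-14) = I*√14)
s(J) = -6*J (s(J) = 2*(-3*J) = -6*J)
z(77, 70)*s(3) = (I*√14)*(-6*3) = (I*√14)*(-18) = -18*I*√14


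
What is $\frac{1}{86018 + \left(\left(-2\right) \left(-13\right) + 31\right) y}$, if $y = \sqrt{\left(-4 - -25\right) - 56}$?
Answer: $\frac{86018}{7399210039} - \frac{57 i \sqrt{35}}{7399210039} \approx 1.1625 \cdot 10^{-5} - 4.5575 \cdot 10^{-8} i$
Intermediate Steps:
$y = i \sqrt{35}$ ($y = \sqrt{\left(-4 + 25\right) - 56} = \sqrt{21 - 56} = \sqrt{-35} = i \sqrt{35} \approx 5.9161 i$)
$\frac{1}{86018 + \left(\left(-2\right) \left(-13\right) + 31\right) y} = \frac{1}{86018 + \left(\left(-2\right) \left(-13\right) + 31\right) i \sqrt{35}} = \frac{1}{86018 + \left(26 + 31\right) i \sqrt{35}} = \frac{1}{86018 + 57 i \sqrt{35}}$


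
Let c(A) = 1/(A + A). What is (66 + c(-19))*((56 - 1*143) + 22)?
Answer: -162955/38 ≈ -4288.3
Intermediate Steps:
c(A) = 1/(2*A)
(66 + c(-19))*((56 - 1*143) + 22) = (66 + (½)/(-19))*((56 - 1*143) + 22) = (66 + (½)*(-1/19))*((56 - 143) + 22) = (66 - 1/38)*(-87 + 22) = (2507/38)*(-65) = -162955/38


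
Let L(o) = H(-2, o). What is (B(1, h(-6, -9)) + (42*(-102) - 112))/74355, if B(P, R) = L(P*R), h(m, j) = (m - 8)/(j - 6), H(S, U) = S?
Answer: -1466/24785 ≈ -0.059149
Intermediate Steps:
L(o) = -2
h(m, j) = (-8 + m)/(-6 + j)
B(P, R) = -2
(B(1, h(-6, -9)) + (42*(-102) - 112))/74355 = (-2 + (42*(-102) - 112))/74355 = (-2 + (-4284 - 112))*(1/74355) = (-2 - 4396)*(1/74355) = -4398*1/74355 = -1466/24785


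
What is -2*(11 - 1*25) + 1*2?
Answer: 30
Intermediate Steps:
-2*(11 - 1*25) + 1*2 = -2*(11 - 25) + 2 = -2*(-14) + 2 = 28 + 2 = 30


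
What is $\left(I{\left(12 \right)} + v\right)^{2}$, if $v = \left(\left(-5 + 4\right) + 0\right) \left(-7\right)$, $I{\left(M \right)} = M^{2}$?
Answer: $22801$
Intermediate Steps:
$v = 7$ ($v = \left(-1 + 0\right) \left(-7\right) = \left(-1\right) \left(-7\right) = 7$)
$\left(I{\left(12 \right)} + v\right)^{2} = \left(12^{2} + 7\right)^{2} = \left(144 + 7\right)^{2} = 151^{2} = 22801$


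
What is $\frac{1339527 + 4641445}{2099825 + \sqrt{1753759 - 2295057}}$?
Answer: $\frac{12558994529900}{4409265571923} - \frac{5980972 i \sqrt{541298}}{4409265571923} \approx 2.8483 - 0.00099798 i$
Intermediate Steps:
$\frac{1339527 + 4641445}{2099825 + \sqrt{1753759 - 2295057}} = \frac{5980972}{2099825 + \sqrt{-541298}} = \frac{5980972}{2099825 + i \sqrt{541298}}$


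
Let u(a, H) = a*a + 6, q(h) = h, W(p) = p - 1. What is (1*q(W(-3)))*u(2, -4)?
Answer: -40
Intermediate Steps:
W(p) = -1 + p
u(a, H) = 6 + a² (u(a, H) = a² + 6 = 6 + a²)
(1*q(W(-3)))*u(2, -4) = (1*(-1 - 3))*(6 + 2²) = (1*(-4))*(6 + 4) = -4*10 = -40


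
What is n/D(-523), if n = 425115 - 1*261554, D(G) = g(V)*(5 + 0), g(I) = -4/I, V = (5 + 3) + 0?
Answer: -327122/5 ≈ -65424.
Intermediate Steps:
V = 8 (V = 8 + 0 = 8)
D(G) = -5/2 (D(G) = (-4/8)*(5 + 0) = -4*1/8*5 = -1/2*5 = -5/2)
n = 163561 (n = 425115 - 261554 = 163561)
n/D(-523) = 163561/(-5/2) = 163561*(-2/5) = -327122/5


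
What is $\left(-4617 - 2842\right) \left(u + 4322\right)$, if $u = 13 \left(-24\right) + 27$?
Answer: $-30111983$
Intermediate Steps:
$u = -285$ ($u = -312 + 27 = -285$)
$\left(-4617 - 2842\right) \left(u + 4322\right) = \left(-4617 - 2842\right) \left(-285 + 4322\right) = \left(-4617 - 2842\right) 4037 = \left(-7459\right) 4037 = -30111983$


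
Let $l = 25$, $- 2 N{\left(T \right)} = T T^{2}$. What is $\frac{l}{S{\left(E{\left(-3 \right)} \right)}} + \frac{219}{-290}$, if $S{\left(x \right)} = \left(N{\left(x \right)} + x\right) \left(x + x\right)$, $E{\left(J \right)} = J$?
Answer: $- \frac{21047}{18270} \approx -1.152$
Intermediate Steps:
$N{\left(T \right)} = - \frac{T^{3}}{2}$ ($N{\left(T \right)} = - \frac{T T^{2}}{2} = - \frac{T^{3}}{2}$)
$S{\left(x \right)} = 2 x \left(x - \frac{x^{3}}{2}\right)$ ($S{\left(x \right)} = \left(- \frac{x^{3}}{2} + x\right) \left(x + x\right) = \left(x - \frac{x^{3}}{2}\right) 2 x = 2 x \left(x - \frac{x^{3}}{2}\right)$)
$\frac{l}{S{\left(E{\left(-3 \right)} \right)}} + \frac{219}{-290} = \frac{25}{\left(-3\right)^{2} \left(2 - \left(-3\right)^{2}\right)} + \frac{219}{-290} = \frac{25}{9 \left(2 - 9\right)} + 219 \left(- \frac{1}{290}\right) = \frac{25}{9 \left(2 - 9\right)} - \frac{219}{290} = \frac{25}{9 \left(-7\right)} - \frac{219}{290} = \frac{25}{-63} - \frac{219}{290} = 25 \left(- \frac{1}{63}\right) - \frac{219}{290} = - \frac{25}{63} - \frac{219}{290} = - \frac{21047}{18270}$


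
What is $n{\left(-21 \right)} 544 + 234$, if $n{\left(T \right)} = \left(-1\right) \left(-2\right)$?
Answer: $1322$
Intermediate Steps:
$n{\left(T \right)} = 2$
$n{\left(-21 \right)} 544 + 234 = 2 \cdot 544 + 234 = 1088 + 234 = 1322$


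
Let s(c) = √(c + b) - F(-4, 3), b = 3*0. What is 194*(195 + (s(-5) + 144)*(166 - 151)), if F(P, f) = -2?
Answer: 462690 + 2910*I*√5 ≈ 4.6269e+5 + 6507.0*I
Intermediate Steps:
b = 0
s(c) = 2 + √c (s(c) = √(c + 0) - 1*(-2) = √c + 2 = 2 + √c)
194*(195 + (s(-5) + 144)*(166 - 151)) = 194*(195 + ((2 + √(-5)) + 144)*(166 - 151)) = 194*(195 + ((2 + I*√5) + 144)*15) = 194*(195 + (146 + I*√5)*15) = 194*(195 + (2190 + 15*I*√5)) = 194*(2385 + 15*I*√5) = 462690 + 2910*I*√5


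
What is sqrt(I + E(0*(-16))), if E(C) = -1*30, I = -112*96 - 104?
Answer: I*sqrt(10886) ≈ 104.34*I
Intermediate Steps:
I = -10856 (I = -10752 - 104 = -10856)
E(C) = -30
sqrt(I + E(0*(-16))) = sqrt(-10856 - 30) = sqrt(-10886) = I*sqrt(10886)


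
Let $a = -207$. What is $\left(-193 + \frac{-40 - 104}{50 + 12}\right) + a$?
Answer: $- \frac{12472}{31} \approx -402.32$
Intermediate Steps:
$\left(-193 + \frac{-40 - 104}{50 + 12}\right) + a = \left(-193 + \frac{-40 - 104}{50 + 12}\right) - 207 = \left(-193 - \frac{144}{62}\right) - 207 = \left(-193 - \frac{72}{31}\right) - 207 = - \frac{6055}{31} - 207 = - \frac{12472}{31}$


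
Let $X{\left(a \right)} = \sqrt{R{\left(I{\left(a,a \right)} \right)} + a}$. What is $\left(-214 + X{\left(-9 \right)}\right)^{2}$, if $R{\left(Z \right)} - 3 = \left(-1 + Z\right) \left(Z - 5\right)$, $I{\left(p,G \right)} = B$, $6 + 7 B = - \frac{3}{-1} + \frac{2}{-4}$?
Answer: $\frac{180625}{4} \approx 45156.0$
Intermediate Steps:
$B = - \frac{1}{2}$ ($B = - \frac{6}{7} + \frac{- \frac{3}{-1} + \frac{2}{-4}}{7} = - \frac{6}{7} + \frac{\left(-3\right) \left(-1\right) + 2 \left(- \frac{1}{4}\right)}{7} = - \frac{6}{7} + \frac{3 - \frac{1}{2}}{7} = - \frac{6}{7} + \frac{1}{7} \cdot \frac{5}{2} = - \frac{6}{7} + \frac{5}{14} = - \frac{1}{2} \approx -0.5$)
$I{\left(p,G \right)} = - \frac{1}{2}$
$R{\left(Z \right)} = 3 + \left(-1 + Z\right) \left(-5 + Z\right)$ ($R{\left(Z \right)} = 3 + \left(-1 + Z\right) \left(Z - 5\right) = 3 + \left(-1 + Z\right) \left(-5 + Z\right)$)
$X{\left(a \right)} = \sqrt{\frac{45}{4} + a}$ ($X{\left(a \right)} = \sqrt{\left(8 + \left(- \frac{1}{2}\right)^{2} - -3\right) + a} = \sqrt{\left(8 + \frac{1}{4} + 3\right) + a} = \sqrt{\frac{45}{4} + a}$)
$\left(-214 + X{\left(-9 \right)}\right)^{2} = \left(-214 + \frac{\sqrt{45 + 4 \left(-9\right)}}{2}\right)^{2} = \left(-214 + \frac{\sqrt{45 - 36}}{2}\right)^{2} = \left(-214 + \frac{\sqrt{9}}{2}\right)^{2} = \left(-214 + \frac{1}{2} \cdot 3\right)^{2} = \left(-214 + \frac{3}{2}\right)^{2} = \left(- \frac{425}{2}\right)^{2} = \frac{180625}{4}$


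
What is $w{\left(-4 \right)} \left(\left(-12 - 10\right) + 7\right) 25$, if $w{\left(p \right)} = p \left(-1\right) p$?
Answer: $6000$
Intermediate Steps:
$w{\left(p \right)} = - p^{2}$ ($w{\left(p \right)} = - p p = - p^{2}$)
$w{\left(-4 \right)} \left(\left(-12 - 10\right) + 7\right) 25 = - \left(-4\right)^{2} \left(\left(-12 - 10\right) + 7\right) 25 = \left(-1\right) 16 \left(-22 + 7\right) 25 = \left(-16\right) \left(-15\right) 25 = 240 \cdot 25 = 6000$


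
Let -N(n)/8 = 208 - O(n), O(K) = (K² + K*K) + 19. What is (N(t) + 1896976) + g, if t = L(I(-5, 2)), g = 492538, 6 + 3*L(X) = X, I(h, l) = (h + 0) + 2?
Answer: 2388146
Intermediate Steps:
I(h, l) = 2 + h (I(h, l) = h + 2 = 2 + h)
L(X) = -2 + X/3
t = -3 (t = -2 + (2 - 5)/3 = -2 + (⅓)*(-3) = -2 - 1 = -3)
O(K) = 19 + 2*K² (O(K) = (K² + K²) + 19 = 2*K² + 19 = 19 + 2*K²)
N(n) = -1512 + 16*n² (N(n) = -8*(208 - (19 + 2*n²)) = -8*(208 + (-19 - 2*n²)) = -8*(189 - 2*n²) = -1512 + 16*n²)
(N(t) + 1896976) + g = ((-1512 + 16*(-3)²) + 1896976) + 492538 = ((-1512 + 16*9) + 1896976) + 492538 = ((-1512 + 144) + 1896976) + 492538 = (-1368 + 1896976) + 492538 = 1895608 + 492538 = 2388146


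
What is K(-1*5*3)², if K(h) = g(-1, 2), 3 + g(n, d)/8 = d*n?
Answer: 1600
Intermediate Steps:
g(n, d) = -24 + 8*d*n (g(n, d) = -24 + 8*(d*n) = -24 + 8*d*n)
K(h) = -40 (K(h) = -24 + 8*2*(-1) = -24 - 16 = -40)
K(-1*5*3)² = (-40)² = 1600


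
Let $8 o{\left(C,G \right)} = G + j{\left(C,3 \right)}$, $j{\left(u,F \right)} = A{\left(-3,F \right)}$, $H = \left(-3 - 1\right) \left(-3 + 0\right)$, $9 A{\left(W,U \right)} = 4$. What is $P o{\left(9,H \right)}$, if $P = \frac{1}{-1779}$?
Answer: $- \frac{14}{16011} \approx -0.0008744$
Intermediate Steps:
$A{\left(W,U \right)} = \frac{4}{9}$ ($A{\left(W,U \right)} = \frac{1}{9} \cdot 4 = \frac{4}{9}$)
$H = 12$ ($H = \left(-4\right) \left(-3\right) = 12$)
$j{\left(u,F \right)} = \frac{4}{9}$
$o{\left(C,G \right)} = \frac{1}{18} + \frac{G}{8}$ ($o{\left(C,G \right)} = \frac{G + \frac{4}{9}}{8} = \frac{\frac{4}{9} + G}{8} = \frac{1}{18} + \frac{G}{8}$)
$P = - \frac{1}{1779} \approx -0.00056211$
$P o{\left(9,H \right)} = - \frac{\frac{1}{18} + \frac{1}{8} \cdot 12}{1779} = - \frac{\frac{1}{18} + \frac{3}{2}}{1779} = \left(- \frac{1}{1779}\right) \frac{14}{9} = - \frac{14}{16011}$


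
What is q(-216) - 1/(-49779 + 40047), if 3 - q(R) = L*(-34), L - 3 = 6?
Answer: 3007189/9732 ≈ 309.00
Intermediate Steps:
L = 9 (L = 3 + 6 = 9)
q(R) = 309 (q(R) = 3 - 9*(-34) = 3 - 1*(-306) = 3 + 306 = 309)
q(-216) - 1/(-49779 + 40047) = 309 - 1/(-49779 + 40047) = 309 - 1/(-9732) = 309 - 1*(-1/9732) = 309 + 1/9732 = 3007189/9732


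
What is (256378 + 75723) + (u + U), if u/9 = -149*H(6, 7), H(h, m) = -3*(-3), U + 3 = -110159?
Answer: 209870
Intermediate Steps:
U = -110162 (U = -3 - 110159 = -110162)
H(h, m) = 9
u = -12069 (u = 9*(-149*9) = 9*(-1341) = -12069)
(256378 + 75723) + (u + U) = (256378 + 75723) + (-12069 - 110162) = 332101 - 122231 = 209870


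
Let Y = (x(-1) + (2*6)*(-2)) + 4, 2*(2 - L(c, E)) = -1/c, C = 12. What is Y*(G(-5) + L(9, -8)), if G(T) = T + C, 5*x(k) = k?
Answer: -16463/90 ≈ -182.92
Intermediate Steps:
x(k) = k/5
G(T) = 12 + T (G(T) = T + 12 = 12 + T)
L(c, E) = 2 + 1/(2*c) (L(c, E) = 2 - (-1)/(2*c) = 2 + 1/(2*c))
Y = -101/5 (Y = ((⅕)*(-1) + (2*6)*(-2)) + 4 = (-⅕ + 12*(-2)) + 4 = (-⅕ - 24) + 4 = -121/5 + 4 = -101/5 ≈ -20.200)
Y*(G(-5) + L(9, -8)) = -101*((12 - 5) + (2 + (½)/9))/5 = -101*(7 + (2 + (½)*(⅑)))/5 = -101*(7 + (2 + 1/18))/5 = -101*(7 + 37/18)/5 = -101/5*163/18 = -16463/90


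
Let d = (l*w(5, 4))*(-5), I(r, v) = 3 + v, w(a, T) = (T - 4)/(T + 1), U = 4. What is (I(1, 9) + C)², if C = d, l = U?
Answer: 144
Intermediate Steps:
l = 4
w(a, T) = (-4 + T)/(1 + T)
d = 0 (d = (4*((-4 + 4)/(1 + 4)))*(-5) = (4*(0/5))*(-5) = (4*((⅕)*0))*(-5) = (4*0)*(-5) = 0*(-5) = 0)
C = 0
(I(1, 9) + C)² = ((3 + 9) + 0)² = (12 + 0)² = 12² = 144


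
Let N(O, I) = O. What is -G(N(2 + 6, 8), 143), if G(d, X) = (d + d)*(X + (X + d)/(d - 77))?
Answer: -155456/69 ≈ -2253.0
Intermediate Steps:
G(d, X) = 2*d*(X + (X + d)/(-77 + d)) (G(d, X) = (2*d)*(X + (X + d)/(-77 + d)) = 2*d*(X + (X + d)/(-77 + d)))
-G(N(2 + 6, 8), 143) = -2*(2 + 6)*((2 + 6) - 76*143 + 143*(2 + 6))/(-77 + (2 + 6)) = -2*8*(8 - 10868 + 143*8)/(-77 + 8) = -2*8*(8 - 10868 + 1144)/(-69) = -2*8*(-1)*(-9716)/69 = -1*155456/69 = -155456/69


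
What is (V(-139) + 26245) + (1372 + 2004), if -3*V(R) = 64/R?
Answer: 12352021/417 ≈ 29621.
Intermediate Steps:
V(R) = -64/(3*R)
(V(-139) + 26245) + (1372 + 2004) = (-64/3/(-139) + 26245) + (1372 + 2004) = (-64/3*(-1/139) + 26245) + 3376 = (64/417 + 26245) + 3376 = 10944229/417 + 3376 = 12352021/417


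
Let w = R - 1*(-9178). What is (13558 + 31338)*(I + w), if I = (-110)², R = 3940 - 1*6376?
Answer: 845930432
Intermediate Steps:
R = -2436 (R = 3940 - 6376 = -2436)
I = 12100
w = 6742 (w = -2436 - 1*(-9178) = -2436 + 9178 = 6742)
(13558 + 31338)*(I + w) = (13558 + 31338)*(12100 + 6742) = 44896*18842 = 845930432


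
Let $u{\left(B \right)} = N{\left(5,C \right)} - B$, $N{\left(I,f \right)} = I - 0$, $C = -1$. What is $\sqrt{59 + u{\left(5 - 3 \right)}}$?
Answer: $\sqrt{62} \approx 7.874$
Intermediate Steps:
$N{\left(I,f \right)} = I$ ($N{\left(I,f \right)} = I + 0 = I$)
$u{\left(B \right)} = 5 - B$
$\sqrt{59 + u{\left(5 - 3 \right)}} = \sqrt{59 + \left(5 - \left(5 - 3\right)\right)} = \sqrt{59 + \left(5 - 2\right)} = \sqrt{59 + 3} = \sqrt{62}$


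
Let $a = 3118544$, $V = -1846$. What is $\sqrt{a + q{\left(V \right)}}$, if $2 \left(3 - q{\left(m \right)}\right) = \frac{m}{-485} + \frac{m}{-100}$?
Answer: $\frac{17 \sqrt{10153046357}}{970} \approx 1765.9$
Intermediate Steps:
$q{\left(m \right)} = 3 + \frac{117 m}{19400}$ ($q{\left(m \right)} = 3 - \frac{\frac{m}{-485} + \frac{m}{-100}}{2} = 3 - \frac{m \left(- \frac{1}{485}\right) + m \left(- \frac{1}{100}\right)}{2} = 3 - \frac{- \frac{m}{485} - \frac{m}{100}}{2} = 3 - \frac{\left(- \frac{117}{9700}\right) m}{2} = 3 + \frac{117 m}{19400}$)
$\sqrt{a + q{\left(V \right)}} = \sqrt{3118544 + \left(3 + \frac{117}{19400} \left(-1846\right)\right)} = \sqrt{3118544 + \left(3 - \frac{107991}{9700}\right)} = \sqrt{3118544 - \frac{78891}{9700}} = \sqrt{\frac{30249797909}{9700}} = \frac{17 \sqrt{10153046357}}{970}$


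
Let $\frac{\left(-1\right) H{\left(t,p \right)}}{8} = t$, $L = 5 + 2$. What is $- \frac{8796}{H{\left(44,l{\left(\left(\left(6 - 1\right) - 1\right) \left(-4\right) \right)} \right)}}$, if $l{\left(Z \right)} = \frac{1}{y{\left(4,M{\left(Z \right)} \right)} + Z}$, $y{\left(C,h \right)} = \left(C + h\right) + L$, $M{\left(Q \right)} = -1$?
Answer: $\frac{2199}{88} \approx 24.989$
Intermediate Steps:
$L = 7$
$y{\left(C,h \right)} = 7 + C + h$ ($y{\left(C,h \right)} = \left(C + h\right) + 7 = 7 + C + h$)
$l{\left(Z \right)} = \frac{1}{10 + Z}$ ($l{\left(Z \right)} = \frac{1}{\left(7 + 4 - 1\right) + Z} = \frac{1}{10 + Z}$)
$H{\left(t,p \right)} = - 8 t$
$- \frac{8796}{H{\left(44,l{\left(\left(\left(6 - 1\right) - 1\right) \left(-4\right) \right)} \right)}} = - \frac{8796}{\left(-8\right) 44} = - \frac{8796}{-352} = \left(-8796\right) \left(- \frac{1}{352}\right) = \frac{2199}{88}$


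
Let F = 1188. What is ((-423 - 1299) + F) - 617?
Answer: -1151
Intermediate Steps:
((-423 - 1299) + F) - 617 = ((-423 - 1299) + 1188) - 617 = (-1722 + 1188) - 617 = -534 - 617 = -1151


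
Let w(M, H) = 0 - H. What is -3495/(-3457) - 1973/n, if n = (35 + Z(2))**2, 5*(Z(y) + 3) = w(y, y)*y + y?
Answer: -83267345/86300548 ≈ -0.96485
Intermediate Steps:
w(M, H) = -H
Z(y) = -3 - y**2/5 + y/5 (Z(y) = -3 + ((-y)*y + y)/5 = -3 + (-y**2 + y)/5 = -3 + (y - y**2)/5 = -3 + (-y**2/5 + y/5) = -3 - y**2/5 + y/5)
n = 24964/25 (n = (35 + (-3 - 1/5*2**2 + (1/5)*2))**2 = (35 + (-3 - 1/5*4 + 2/5))**2 = (35 + (-3 - 4/5 + 2/5))**2 = (35 - 17/5)**2 = (158/5)**2 = 24964/25 ≈ 998.56)
-3495/(-3457) - 1973/n = -3495/(-3457) - 1973/24964/25 = -3495*(-1/3457) - 1973*25/24964 = 3495/3457 - 49325/24964 = -83267345/86300548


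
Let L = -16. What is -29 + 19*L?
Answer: -333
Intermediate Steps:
-29 + 19*L = -29 + 19*(-16) = -29 - 304 = -333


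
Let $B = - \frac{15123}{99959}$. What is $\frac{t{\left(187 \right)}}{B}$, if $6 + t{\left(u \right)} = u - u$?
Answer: $\frac{199918}{5041} \approx 39.658$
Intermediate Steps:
$t{\left(u \right)} = -6$ ($t{\left(u \right)} = -6 + \left(u - u\right) = -6 + 0 = -6$)
$B = - \frac{15123}{99959}$ ($B = \left(-15123\right) \frac{1}{99959} = - \frac{15123}{99959} \approx -0.15129$)
$\frac{t{\left(187 \right)}}{B} = - \frac{6}{- \frac{15123}{99959}} = \left(-6\right) \left(- \frac{99959}{15123}\right) = \frac{199918}{5041}$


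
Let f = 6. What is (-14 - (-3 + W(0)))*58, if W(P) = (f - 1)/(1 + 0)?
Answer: -928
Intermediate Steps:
W(P) = 5 (W(P) = (6 - 1)/(1 + 0) = 5/1 = 5*1 = 5)
(-14 - (-3 + W(0)))*58 = (-14 - (-3 + 5))*58 = (-14 - 1*2)*58 = (-14 - 2)*58 = -16*58 = -928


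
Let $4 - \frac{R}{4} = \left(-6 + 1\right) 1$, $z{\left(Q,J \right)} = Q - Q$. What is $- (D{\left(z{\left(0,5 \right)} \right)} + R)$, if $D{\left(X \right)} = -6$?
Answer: $-30$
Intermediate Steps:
$z{\left(Q,J \right)} = 0$
$R = 36$ ($R = 16 - 4 \left(-6 + 1\right) 1 = 16 - 4 \left(\left(-5\right) 1\right) = 16 - -20 = 16 + 20 = 36$)
$- (D{\left(z{\left(0,5 \right)} \right)} + R) = - (-6 + 36) = \left(-1\right) 30 = -30$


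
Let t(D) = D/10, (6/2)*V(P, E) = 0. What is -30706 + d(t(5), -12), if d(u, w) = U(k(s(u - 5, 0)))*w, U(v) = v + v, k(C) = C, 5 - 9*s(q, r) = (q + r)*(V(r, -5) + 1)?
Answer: -92194/3 ≈ -30731.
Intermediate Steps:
V(P, E) = 0 (V(P, E) = (⅓)*0 = 0)
t(D) = D/10 (t(D) = D*(⅒) = D/10)
s(q, r) = 5/9 - q/9 - r/9 (s(q, r) = 5/9 - (q + r)*(0 + 1)/9 = 5/9 - (q + r)/9 = 5/9 + (-q/9 - r/9) = 5/9 - q/9 - r/9)
U(v) = 2*v
d(u, w) = w*(20/9 - 2*u/9) (d(u, w) = (2*(5/9 - (u - 5)/9 - ⅑*0))*w = (2*(5/9 - (-5 + u)/9 + 0))*w = (2*(5/9 + (5/9 - u/9) + 0))*w = (2*(10/9 - u/9))*w = (20/9 - 2*u/9)*w = w*(20/9 - 2*u/9))
-30706 + d(t(5), -12) = -30706 + (2/9)*(-12)*(10 - 5/10) = -30706 + (2/9)*(-12)*(10 - 1*½) = -30706 + (2/9)*(-12)*(10 - ½) = -30706 + (2/9)*(-12)*(19/2) = -30706 - 76/3 = -92194/3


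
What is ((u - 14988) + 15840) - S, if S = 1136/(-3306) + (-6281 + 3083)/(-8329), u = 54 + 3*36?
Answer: 13960031296/13767837 ≈ 1014.0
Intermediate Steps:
u = 162 (u = 54 + 108 = 162)
S = 555422/13767837 (S = 1136*(-1/3306) - 3198*(-1/8329) = -568/1653 + 3198/8329 = 555422/13767837 ≈ 0.040342)
((u - 14988) + 15840) - S = ((162 - 14988) + 15840) - 1*555422/13767837 = (-14826 + 15840) - 555422/13767837 = 1014 - 555422/13767837 = 13960031296/13767837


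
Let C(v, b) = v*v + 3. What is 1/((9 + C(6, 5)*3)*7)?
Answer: 1/882 ≈ 0.0011338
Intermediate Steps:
C(v, b) = 3 + v² (C(v, b) = v² + 3 = 3 + v²)
1/((9 + C(6, 5)*3)*7) = 1/((9 + (3 + 6²)*3)*7) = 1/((9 + (3 + 36)*3)*7) = 1/((9 + 39*3)*7) = 1/((9 + 117)*7) = 1/(126*7) = 1/882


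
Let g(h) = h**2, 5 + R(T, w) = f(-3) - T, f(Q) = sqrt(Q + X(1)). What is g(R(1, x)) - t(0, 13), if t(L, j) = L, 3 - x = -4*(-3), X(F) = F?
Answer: (6 - I*sqrt(2))**2 ≈ 34.0 - 16.971*I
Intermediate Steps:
x = -9 (x = 3 - (-4)*(-3) = 3 - 1*12 = 3 - 12 = -9)
f(Q) = sqrt(1 + Q) (f(Q) = sqrt(Q + 1) = sqrt(1 + Q))
R(T, w) = -5 - T + I*sqrt(2) (R(T, w) = -5 + (sqrt(1 - 3) - T) = -5 + (sqrt(-2) - T) = -5 + (I*sqrt(2) - T) = -5 + (-T + I*sqrt(2)) = -5 - T + I*sqrt(2))
g(R(1, x)) - t(0, 13) = (-5 - 1*1 + I*sqrt(2))**2 - 1*0 = (-5 - 1 + I*sqrt(2))**2 + 0 = (-6 + I*sqrt(2))**2 + 0 = (-6 + I*sqrt(2))**2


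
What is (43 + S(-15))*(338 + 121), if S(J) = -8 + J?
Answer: 9180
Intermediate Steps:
(43 + S(-15))*(338 + 121) = (43 + (-8 - 15))*(338 + 121) = (43 - 23)*459 = 20*459 = 9180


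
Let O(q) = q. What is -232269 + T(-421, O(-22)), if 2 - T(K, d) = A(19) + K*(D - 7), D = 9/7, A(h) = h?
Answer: -1642842/7 ≈ -2.3469e+5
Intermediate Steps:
D = 9/7 (D = 9*(1/7) = 9/7 ≈ 1.2857)
T(K, d) = -17 + 40*K/7 (T(K, d) = 2 - (19 + K*(9/7 - 7)) = 2 - (19 + K*(-40/7)) = 2 - (19 - 40*K/7) = 2 + (-19 + 40*K/7) = -17 + 40*K/7)
-232269 + T(-421, O(-22)) = -232269 + (-17 + (40/7)*(-421)) = -232269 + (-17 - 16840/7) = -232269 - 16959/7 = -1642842/7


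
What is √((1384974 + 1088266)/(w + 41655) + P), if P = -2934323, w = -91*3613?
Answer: 2*I*√944974999917417/35891 ≈ 1713.0*I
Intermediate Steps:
w = -328783
√((1384974 + 1088266)/(w + 41655) + P) = √((1384974 + 1088266)/(-328783 + 41655) - 2934323) = √(2473240/(-287128) - 2934323) = √(2473240*(-1/287128) - 2934323) = √(-309155/35891 - 2934323) = √(-105316095948/35891) = 2*I*√944974999917417/35891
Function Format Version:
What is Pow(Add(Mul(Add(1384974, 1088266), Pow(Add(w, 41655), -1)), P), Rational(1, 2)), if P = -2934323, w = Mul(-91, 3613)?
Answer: Mul(Rational(2, 35891), I, Pow(944974999917417, Rational(1, 2))) ≈ Mul(1713.0, I)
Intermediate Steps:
w = -328783
Pow(Add(Mul(Add(1384974, 1088266), Pow(Add(w, 41655), -1)), P), Rational(1, 2)) = Pow(Add(Mul(Add(1384974, 1088266), Pow(Add(-328783, 41655), -1)), -2934323), Rational(1, 2)) = Pow(Add(Mul(2473240, Pow(-287128, -1)), -2934323), Rational(1, 2)) = Pow(Add(Mul(2473240, Rational(-1, 287128)), -2934323), Rational(1, 2)) = Pow(Add(Rational(-309155, 35891), -2934323), Rational(1, 2)) = Pow(Rational(-105316095948, 35891), Rational(1, 2)) = Mul(Rational(2, 35891), I, Pow(944974999917417, Rational(1, 2)))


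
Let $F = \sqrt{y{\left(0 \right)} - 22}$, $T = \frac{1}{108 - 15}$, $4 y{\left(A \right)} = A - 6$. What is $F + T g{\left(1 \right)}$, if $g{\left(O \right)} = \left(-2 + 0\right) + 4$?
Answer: $\frac{2}{93} + \frac{i \sqrt{94}}{2} \approx 0.021505 + 4.8477 i$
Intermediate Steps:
$y{\left(A \right)} = - \frac{3}{2} + \frac{A}{4}$ ($y{\left(A \right)} = \frac{A - 6}{4} = \frac{-6 + A}{4} = - \frac{3}{2} + \frac{A}{4}$)
$g{\left(O \right)} = 2$ ($g{\left(O \right)} = -2 + 4 = 2$)
$T = \frac{1}{93} \approx 0.010753$
$F = \frac{i \sqrt{94}}{2}$ ($F = \sqrt{\left(- \frac{3}{2} + \frac{1}{4} \cdot 0\right) - 22} = \sqrt{\left(- \frac{3}{2} + 0\right) - 22} = \sqrt{- \frac{3}{2} - 22} = \sqrt{- \frac{47}{2}} = \frac{i \sqrt{94}}{2} \approx 4.8477 i$)
$F + T g{\left(1 \right)} = \frac{i \sqrt{94}}{2} + \frac{1}{93} \cdot 2 = \frac{i \sqrt{94}}{2} + \frac{2}{93} = \frac{2}{93} + \frac{i \sqrt{94}}{2}$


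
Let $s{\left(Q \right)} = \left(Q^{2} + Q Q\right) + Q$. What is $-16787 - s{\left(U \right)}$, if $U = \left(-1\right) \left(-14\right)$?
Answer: $-17193$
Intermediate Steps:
$U = 14$
$s{\left(Q \right)} = Q + 2 Q^{2}$ ($s{\left(Q \right)} = \left(Q^{2} + Q^{2}\right) + Q = 2 Q^{2} + Q = Q + 2 Q^{2}$)
$-16787 - s{\left(U \right)} = -16787 - 14 \left(1 + 2 \cdot 14\right) = -16787 - 14 \left(1 + 28\right) = -16787 - 14 \cdot 29 = -16787 - 406 = -17193$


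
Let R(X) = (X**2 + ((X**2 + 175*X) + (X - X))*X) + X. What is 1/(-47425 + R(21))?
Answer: 1/39473 ≈ 2.5334e-5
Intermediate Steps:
R(X) = X + X**2 + X*(X**2 + 175*X) (R(X) = (X**2 + ((X**2 + 175*X) + 0)*X) + X = (X**2 + (X**2 + 175*X)*X) + X = (X**2 + X*(X**2 + 175*X)) + X = X + X**2 + X*(X**2 + 175*X))
1/(-47425 + R(21)) = 1/(-47425 + 21*(1 + 21**2 + 176*21)) = 1/(-47425 + 21*(1 + 441 + 3696)) = 1/(-47425 + 21*4138) = 1/(-47425 + 86898) = 1/39473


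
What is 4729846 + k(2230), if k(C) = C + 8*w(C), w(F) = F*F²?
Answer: 88721268076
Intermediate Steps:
w(F) = F³
k(C) = C + 8*C³
4729846 + k(2230) = 4729846 + (2230 + 8*2230³) = 4729846 + (2230 + 8*11089567000) = 4729846 + (2230 + 88716536000) = 4729846 + 88716538230 = 88721268076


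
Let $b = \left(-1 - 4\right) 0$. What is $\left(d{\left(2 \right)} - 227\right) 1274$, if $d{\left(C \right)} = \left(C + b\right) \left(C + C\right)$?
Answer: $-279006$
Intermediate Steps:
$b = 0$ ($b = \left(-5\right) 0 = 0$)
$d{\left(C \right)} = 2 C^{2}$ ($d{\left(C \right)} = \left(C + 0\right) \left(C + C\right) = C 2 C = 2 C^{2}$)
$\left(d{\left(2 \right)} - 227\right) 1274 = \left(2 \cdot 2^{2} - 227\right) 1274 = \left(2 \cdot 4 - 227\right) 1274 = \left(8 - 227\right) 1274 = \left(-219\right) 1274 = -279006$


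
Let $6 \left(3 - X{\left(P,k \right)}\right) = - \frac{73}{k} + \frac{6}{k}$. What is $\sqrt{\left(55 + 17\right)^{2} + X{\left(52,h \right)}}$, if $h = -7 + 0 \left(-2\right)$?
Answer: $\frac{\sqrt{9147054}}{42} \approx 72.01$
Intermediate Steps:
$h = -7$ ($h = -7 + 0 = -7$)
$X{\left(P,k \right)} = 3 + \frac{67}{6 k}$ ($X{\left(P,k \right)} = 3 - \frac{- \frac{73}{k} + \frac{6}{k}}{6} = 3 - \frac{\left(-67\right) \frac{1}{k}}{6} = 3 + \frac{67}{6 k}$)
$\sqrt{\left(55 + 17\right)^{2} + X{\left(52,h \right)}} = \sqrt{\left(55 + 17\right)^{2} + \left(3 + \frac{67}{6 \left(-7\right)}\right)} = \sqrt{72^{2} + \left(3 + \frac{67}{6} \left(- \frac{1}{7}\right)\right)} = \sqrt{5184 + \left(3 - \frac{67}{42}\right)} = \sqrt{5184 + \frac{59}{42}} = \sqrt{\frac{217787}{42}} = \frac{\sqrt{9147054}}{42}$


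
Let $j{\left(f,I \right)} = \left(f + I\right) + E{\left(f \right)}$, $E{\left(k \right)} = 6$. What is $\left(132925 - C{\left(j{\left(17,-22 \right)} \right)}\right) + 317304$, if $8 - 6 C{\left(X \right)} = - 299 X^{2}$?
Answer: $\frac{2701067}{6} \approx 4.5018 \cdot 10^{5}$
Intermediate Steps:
$j{\left(f,I \right)} = 6 + I + f$ ($j{\left(f,I \right)} = \left(f + I\right) + 6 = \left(I + f\right) + 6 = 6 + I + f$)
$C{\left(X \right)} = \frac{4}{3} + \frac{299 X^{2}}{6}$ ($C{\left(X \right)} = \frac{4}{3} - \frac{\left(-299\right) X^{2}}{6} = \frac{4}{3} + \frac{299 X^{2}}{6}$)
$\left(132925 - C{\left(j{\left(17,-22 \right)} \right)}\right) + 317304 = \left(132925 - \left(\frac{4}{3} + \frac{299 \left(6 - 22 + 17\right)^{2}}{6}\right)\right) + 317304 = \left(132925 - \left(\frac{4}{3} + \frac{299 \cdot 1^{2}}{6}\right)\right) + 317304 = \left(132925 - \left(\frac{4}{3} + \frac{299}{6} \cdot 1\right)\right) + 317304 = \left(132925 - \left(\frac{4}{3} + \frac{299}{6}\right)\right) + 317304 = \left(132925 - \frac{307}{6}\right) + 317304 = \frac{797243}{6} + 317304 = \frac{2701067}{6}$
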